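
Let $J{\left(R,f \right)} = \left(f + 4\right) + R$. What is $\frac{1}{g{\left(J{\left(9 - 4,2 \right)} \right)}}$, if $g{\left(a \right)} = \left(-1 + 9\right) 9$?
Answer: $\frac{1}{72} \approx 0.013889$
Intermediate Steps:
$J{\left(R,f \right)} = 4 + R + f$ ($J{\left(R,f \right)} = \left(4 + f\right) + R = 4 + R + f$)
$g{\left(a \right)} = 72$ ($g{\left(a \right)} = 8 \cdot 9 = 72$)
$\frac{1}{g{\left(J{\left(9 - 4,2 \right)} \right)}} = \frac{1}{72}$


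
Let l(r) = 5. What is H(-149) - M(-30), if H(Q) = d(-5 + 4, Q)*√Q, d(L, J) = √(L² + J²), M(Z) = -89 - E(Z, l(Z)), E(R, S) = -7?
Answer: 82 + I*√3308098 ≈ 82.0 + 1818.8*I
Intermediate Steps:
M(Z) = -82 (M(Z) = -89 - 1*(-7) = -89 + 7 = -82)
d(L, J) = √(J² + L²)
H(Q) = √Q*√(1 + Q²) (H(Q) = √(Q² + (-5 + 4)²)*√Q = √(Q² + (-1)²)*√Q = √(Q² + 1)*√Q = √(1 + Q²)*√Q = √Q*√(1 + Q²))
H(-149) - M(-30) = √(-149)*√(1 + (-149)²) - 1*(-82) = (I*√149)*√(1 + 22201) + 82 = (I*√149)*√22202 + 82 = I*√3308098 + 82 = 82 + I*√3308098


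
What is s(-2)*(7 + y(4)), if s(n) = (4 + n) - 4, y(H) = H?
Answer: -22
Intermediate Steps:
s(n) = n
s(-2)*(7 + y(4)) = -2*(7 + 4) = -2*11 = -22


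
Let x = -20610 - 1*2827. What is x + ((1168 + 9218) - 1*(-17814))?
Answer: 4763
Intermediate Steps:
x = -23437 (x = -20610 - 2827 = -23437)
x + ((1168 + 9218) - 1*(-17814)) = -23437 + ((1168 + 9218) - 1*(-17814)) = -23437 + (10386 + 17814) = -23437 + 28200 = 4763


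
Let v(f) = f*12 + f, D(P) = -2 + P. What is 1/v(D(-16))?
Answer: -1/234 ≈ -0.0042735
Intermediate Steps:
v(f) = 13*f (v(f) = 12*f + f = 13*f)
1/v(D(-16)) = 1/(13*(-2 - 16)) = 1/(13*(-18)) = 1/(-234) = -1/234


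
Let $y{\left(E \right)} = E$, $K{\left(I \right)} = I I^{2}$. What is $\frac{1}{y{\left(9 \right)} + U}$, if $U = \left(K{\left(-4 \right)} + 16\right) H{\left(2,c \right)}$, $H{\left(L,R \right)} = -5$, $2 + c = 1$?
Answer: $\frac{1}{249} \approx 0.0040161$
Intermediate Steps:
$c = -1$ ($c = -2 + 1 = -1$)
$K{\left(I \right)} = I^{3}$
$U = 240$ ($U = \left(\left(-4\right)^{3} + 16\right) \left(-5\right) = \left(-64 + 16\right) \left(-5\right) = \left(-48\right) \left(-5\right) = 240$)
$\frac{1}{y{\left(9 \right)} + U} = \frac{1}{9 + 240} = \frac{1}{249}$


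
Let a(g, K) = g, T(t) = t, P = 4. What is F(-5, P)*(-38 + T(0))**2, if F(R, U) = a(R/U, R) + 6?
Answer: 6859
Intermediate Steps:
F(R, U) = 6 + R/U (F(R, U) = R/U + 6 = 6 + R/U)
F(-5, P)*(-38 + T(0))**2 = (6 - 5/4)*(-38 + 0)**2 = (6 - 5*1/4)*(-38)**2 = (6 - 5/4)*1444 = (19/4)*1444 = 6859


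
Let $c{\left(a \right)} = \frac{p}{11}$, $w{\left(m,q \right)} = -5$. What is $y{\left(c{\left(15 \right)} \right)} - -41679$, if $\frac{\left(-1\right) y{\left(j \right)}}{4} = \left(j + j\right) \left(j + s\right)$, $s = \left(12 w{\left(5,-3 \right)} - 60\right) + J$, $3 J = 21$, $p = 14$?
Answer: $\frac{5180807}{121} \approx 42817.0$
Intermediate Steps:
$c{\left(a \right)} = \frac{14}{11}$
$J = 7$ ($J = \frac{1}{3} \cdot 21 = 7$)
$s = -113$ ($s = \left(12 \left(-5\right) - 60\right) + 7 = \left(-60 - 60\right) + 7 = -120 + 7 = -113$)
$y{\left(j \right)} = - 8 j \left(-113 + j\right)$ ($y{\left(j \right)} = - 4 \left(j + j\right) \left(j - 113\right) = - 4 \cdot 2 j \left(-113 + j\right) = - 8 j \left(-113 + j\right)$)
$y{\left(c{\left(15 \right)} \right)} - -41679 = 8 \cdot \frac{14}{11} \left(113 - \frac{14}{11}\right) - -41679 = 8 \cdot \frac{14}{11} \left(113 - \frac{14}{11}\right) + 41679 = 8 \cdot \frac{14}{11} \cdot \frac{1229}{11} + 41679 = \frac{137648}{121} + 41679 = \frac{5180807}{121}$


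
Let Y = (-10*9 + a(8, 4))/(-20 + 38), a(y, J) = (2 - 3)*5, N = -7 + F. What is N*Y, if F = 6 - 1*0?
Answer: 95/18 ≈ 5.2778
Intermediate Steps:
F = 6 (F = 6 + 0 = 6)
N = -1 (N = -7 + 6 = -1)
a(y, J) = -5 (a(y, J) = -1*5 = -5)
Y = -95/18 (Y = (-10*9 - 5)/(-20 + 38) = (-90 - 5)/18 = -95*1/18 = -95/18 ≈ -5.2778)
N*Y = -1*(-95/18) = 95/18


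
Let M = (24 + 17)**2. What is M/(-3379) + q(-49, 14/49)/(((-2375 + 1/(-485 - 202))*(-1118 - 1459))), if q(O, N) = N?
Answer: -8246117105698/16575628979651 ≈ -0.49748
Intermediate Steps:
M = 1681 (M = 41**2 = 1681)
M/(-3379) + q(-49, 14/49)/(((-2375 + 1/(-485 - 202))*(-1118 - 1459))) = 1681/(-3379) + (14/49)/(((-2375 + 1/(-485 - 202))*(-1118 - 1459))) = 1681*(-1/3379) + (14*(1/49))/(((-2375 + 1/(-687))*(-2577))) = -1681/3379 + 2/(7*(((-2375 - 1/687)*(-2577)))) = -1681/3379 + 2/(7*((-1631626/687*(-2577)))) = -1681/3379 + 2/(7*(1401566734/229)) = -1681/3379 + (2/7)*(229/1401566734) = -1681/3379 + 229/4905483569 = -8246117105698/16575628979651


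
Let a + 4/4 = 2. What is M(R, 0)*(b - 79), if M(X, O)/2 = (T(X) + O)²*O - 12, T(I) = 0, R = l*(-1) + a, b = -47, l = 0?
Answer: 3024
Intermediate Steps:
a = 1 (a = -1 + 2 = 1)
R = 1 (R = 0*(-1) + 1 = 0 + 1 = 1)
M(X, O) = -24 + 2*O³ (M(X, O) = 2*((0 + O)²*O - 12) = 2*(O²*O - 12) = 2*(O³ - 12) = 2*(-12 + O³) = -24 + 2*O³)
M(R, 0)*(b - 79) = (-24 + 2*0³)*(-47 - 79) = (-24 + 2*0)*(-126) = (-24 + 0)*(-126) = -24*(-126) = 3024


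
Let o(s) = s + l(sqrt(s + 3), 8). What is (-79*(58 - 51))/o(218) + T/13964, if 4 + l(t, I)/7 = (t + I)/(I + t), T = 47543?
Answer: 1643879/2750908 ≈ 0.59758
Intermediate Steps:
l(t, I) = -21 (l(t, I) = -28 + 7*((t + I)/(I + t)) = -28 + 7*((I + t)/(I + t)) = -28 + 7*1 = -28 + 7 = -21)
o(s) = -21 + s (o(s) = s - 21 = -21 + s)
(-79*(58 - 51))/o(218) + T/13964 = (-79*(58 - 51))/(-21 + 218) + 47543/13964 = -79*7/197 + 47543*(1/13964) = -553*1/197 + 47543/13964 = -553/197 + 47543/13964 = 1643879/2750908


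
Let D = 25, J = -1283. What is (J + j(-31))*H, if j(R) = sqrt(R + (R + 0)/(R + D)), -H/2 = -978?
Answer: -2509548 + 326*I*sqrt(930) ≈ -2.5095e+6 + 9941.7*I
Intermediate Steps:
H = 1956 (H = -2*(-978) = 1956)
j(R) = sqrt(R + R/(25 + R)) (j(R) = sqrt(R + (R + 0)/(R + 25)) = sqrt(R + R/(25 + R)))
(J + j(-31))*H = (-1283 + sqrt(-31*(26 - 31)/(25 - 31)))*1956 = (-1283 + sqrt(-31*(-5)/(-6)))*1956 = (-1283 + sqrt(-31*(-1/6)*(-5)))*1956 = (-1283 + sqrt(-155/6))*1956 = (-1283 + I*sqrt(930)/6)*1956 = -2509548 + 326*I*sqrt(930)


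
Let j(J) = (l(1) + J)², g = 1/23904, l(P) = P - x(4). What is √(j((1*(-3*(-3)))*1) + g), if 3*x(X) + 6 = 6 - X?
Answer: √509675942/1992 ≈ 11.333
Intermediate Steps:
x(X) = -X/3 (x(X) = -2 + (6 - X)/3 = -2 + (2 - X/3) = -X/3)
l(P) = 4/3 + P (l(P) = P - (-1)*4/3 = P - 1*(-4/3) = P + 4/3 = 4/3 + P)
g = 1/23904 ≈ 4.1834e-5
j(J) = (7/3 + J)² (j(J) = ((4/3 + 1) + J)² = (7/3 + J)²)
√(j((1*(-3*(-3)))*1) + g) = √((7 + 3*((1*(-3*(-3)))*1))²/9 + 1/23904) = √((7 + 3*((1*9)*1))²/9 + 1/23904) = √((7 + 3*(9*1))²/9 + 1/23904) = √((7 + 3*9)²/9 + 1/23904) = √((7 + 27)²/9 + 1/23904) = √((⅑)*34² + 1/23904) = √((⅑)*1156 + 1/23904) = √(1156/9 + 1/23904) = √(3070337/23904) = √509675942/1992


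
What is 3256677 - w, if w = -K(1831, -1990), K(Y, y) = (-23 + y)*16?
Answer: 3224469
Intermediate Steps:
K(Y, y) = -368 + 16*y
w = 32208 (w = -(-368 + 16*(-1990)) = -(-368 - 31840) = -1*(-32208) = 32208)
3256677 - w = 3256677 - 1*32208 = 3256677 - 32208 = 3224469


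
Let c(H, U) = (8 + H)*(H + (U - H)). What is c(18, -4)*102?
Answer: -10608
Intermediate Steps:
c(H, U) = U*(8 + H) (c(H, U) = (8 + H)*U = U*(8 + H))
c(18, -4)*102 = -4*(8 + 18)*102 = -4*26*102 = -104*102 = -10608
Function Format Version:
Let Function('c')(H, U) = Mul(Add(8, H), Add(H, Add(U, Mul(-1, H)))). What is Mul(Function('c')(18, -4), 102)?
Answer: -10608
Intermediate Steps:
Function('c')(H, U) = Mul(U, Add(8, H)) (Function('c')(H, U) = Mul(Add(8, H), U) = Mul(U, Add(8, H)))
Mul(Function('c')(18, -4), 102) = Mul(Mul(-4, Add(8, 18)), 102) = Mul(Mul(-4, 26), 102) = Mul(-104, 102) = -10608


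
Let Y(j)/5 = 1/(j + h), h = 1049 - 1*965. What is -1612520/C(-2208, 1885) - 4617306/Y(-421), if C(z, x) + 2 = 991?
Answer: 1538907706058/4945 ≈ 3.1120e+8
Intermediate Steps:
h = 84 (h = 1049 - 965 = 84)
C(z, x) = 989 (C(z, x) = -2 + 991 = 989)
Y(j) = 5/(84 + j) (Y(j) = 5/(j + 84) = 5/(84 + j))
-1612520/C(-2208, 1885) - 4617306/Y(-421) = -1612520/989 - 4617306/(5/(84 - 421)) = -1612520*1/989 - 4617306/(5/(-337)) = -1612520/989 - 4617306/(5*(-1/337)) = -1612520/989 - 4617306/(-5/337) = -1612520/989 - 4617306*(-337/5) = -1612520/989 + 1556032122/5 = 1538907706058/4945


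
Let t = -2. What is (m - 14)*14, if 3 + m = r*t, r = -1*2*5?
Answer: 42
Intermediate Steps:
r = -10 (r = -2*5 = -10)
m = 17 (m = -3 - 10*(-2) = -3 + 20 = 17)
(m - 14)*14 = (17 - 14)*14 = 3*14 = 42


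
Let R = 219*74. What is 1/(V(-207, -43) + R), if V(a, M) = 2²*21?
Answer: 1/16290 ≈ 6.1387e-5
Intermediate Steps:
V(a, M) = 84 (V(a, M) = 4*21 = 84)
R = 16206
1/(V(-207, -43) + R) = 1/(84 + 16206) = 1/16290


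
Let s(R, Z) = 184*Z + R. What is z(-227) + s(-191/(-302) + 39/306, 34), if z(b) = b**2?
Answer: 445008137/7701 ≈ 57786.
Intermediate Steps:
s(R, Z) = R + 184*Z
z(-227) + s(-191/(-302) + 39/306, 34) = (-227)**2 + ((-191/(-302) + 39/306) + 184*34) = 51529 + ((-191*(-1/302) + 39*(1/306)) + 6256) = 51529 + ((191/302 + 13/102) + 6256) = 51529 + (5852/7701 + 6256) = 51529 + 48183308/7701 = 445008137/7701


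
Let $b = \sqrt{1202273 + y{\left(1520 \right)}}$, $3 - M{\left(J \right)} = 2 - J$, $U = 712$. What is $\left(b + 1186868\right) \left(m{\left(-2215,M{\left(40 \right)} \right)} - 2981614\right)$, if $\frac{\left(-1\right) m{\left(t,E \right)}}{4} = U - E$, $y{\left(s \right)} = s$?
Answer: $-3541967798664 - 2984298 \sqrt{1203793} \approx -3.5452 \cdot 10^{12}$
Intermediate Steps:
$M{\left(J \right)} = 1 + J$ ($M{\left(J \right)} = 3 - \left(2 - J\right) = 3 + \left(-2 + J\right) = 1 + J$)
$b = \sqrt{1203793}$ ($b = \sqrt{1202273 + 1520} = \sqrt{1203793} \approx 1097.2$)
$m{\left(t,E \right)} = -2848 + 4 E$ ($m{\left(t,E \right)} = - 4 \left(712 - E\right) = -2848 + 4 E$)
$\left(b + 1186868\right) \left(m{\left(-2215,M{\left(40 \right)} \right)} - 2981614\right) = \left(\sqrt{1203793} + 1186868\right) \left(\left(-2848 + 4 \left(1 + 40\right)\right) - 2981614\right) = \left(1186868 + \sqrt{1203793}\right) \left(\left(-2848 + 4 \cdot 41\right) - 2981614\right) = \left(1186868 + \sqrt{1203793}\right) \left(\left(-2848 + 164\right) - 2981614\right) = \left(1186868 + \sqrt{1203793}\right) \left(-2684 - 2981614\right) = \left(1186868 + \sqrt{1203793}\right) \left(-2984298\right) = -3541967798664 - 2984298 \sqrt{1203793}$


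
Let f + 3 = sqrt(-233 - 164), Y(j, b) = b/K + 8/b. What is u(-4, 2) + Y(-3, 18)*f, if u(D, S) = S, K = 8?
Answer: -73/12 + 97*I*sqrt(397)/36 ≈ -6.0833 + 53.686*I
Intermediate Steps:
Y(j, b) = 8/b + b/8 (Y(j, b) = b/8 + 8/b = 8/b + b/8)
f = -3 + I*sqrt(397) (f = -3 + sqrt(-233 - 164) = -3 + sqrt(-397) = -3 + I*sqrt(397) ≈ -3.0 + 19.925*I)
u(-4, 2) + Y(-3, 18)*f = 2 + (8/18 + (1/8)*18)*(-3 + I*sqrt(397)) = 2 + (8*(1/18) + 9/4)*(-3 + I*sqrt(397)) = 2 + (4/9 + 9/4)*(-3 + I*sqrt(397)) = 2 + 97*(-3 + I*sqrt(397))/36 = 2 + (-97/12 + 97*I*sqrt(397)/36) = -73/12 + 97*I*sqrt(397)/36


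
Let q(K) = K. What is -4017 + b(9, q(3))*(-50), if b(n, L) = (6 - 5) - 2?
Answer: -3967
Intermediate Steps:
b(n, L) = -1 (b(n, L) = 1 - 2 = -1)
-4017 + b(9, q(3))*(-50) = -4017 - 1*(-50) = -4017 + 50 = -3967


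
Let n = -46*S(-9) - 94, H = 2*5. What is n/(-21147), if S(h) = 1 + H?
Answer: 200/7049 ≈ 0.028373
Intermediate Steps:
H = 10
S(h) = 11 (S(h) = 1 + 10 = 11)
n = -600 (n = -46*11 - 94 = -506 - 94 = -600)
n/(-21147) = -600/(-21147) = -600*(-1/21147) = 200/7049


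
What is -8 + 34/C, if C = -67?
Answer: -570/67 ≈ -8.5075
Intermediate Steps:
-8 + 34/C = -8 + 34/(-67) = -8 - 1/67*34 = -8 - 34/67 = -570/67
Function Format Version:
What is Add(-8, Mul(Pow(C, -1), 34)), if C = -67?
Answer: Rational(-570, 67) ≈ -8.5075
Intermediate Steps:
Add(-8, Mul(Pow(C, -1), 34)) = Add(-8, Mul(Pow(-67, -1), 34)) = Add(-8, Mul(Rational(-1, 67), 34)) = Add(-8, Rational(-34, 67)) = Rational(-570, 67)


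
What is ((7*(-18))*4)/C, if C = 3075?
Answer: -168/1025 ≈ -0.16390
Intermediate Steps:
((7*(-18))*4)/C = ((7*(-18))*4)/3075 = -126*4*(1/3075) = -504*1/3075 = -168/1025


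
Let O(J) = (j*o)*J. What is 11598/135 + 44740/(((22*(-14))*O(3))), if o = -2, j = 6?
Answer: 138517/1540 ≈ 89.946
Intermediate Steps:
O(J) = -12*J (O(J) = (6*(-2))*J = -12*J)
11598/135 + 44740/(((22*(-14))*O(3))) = 11598/135 + 44740/(((22*(-14))*(-12*3))) = 11598*(1/135) + 44740/((-308*(-36))) = 3866/45 + 44740/11088 = 3866/45 + 44740*(1/11088) = 3866/45 + 11185/2772 = 138517/1540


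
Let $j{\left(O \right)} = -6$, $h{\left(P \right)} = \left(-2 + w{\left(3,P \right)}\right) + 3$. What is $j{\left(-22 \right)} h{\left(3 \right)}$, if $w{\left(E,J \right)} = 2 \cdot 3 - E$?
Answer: $-24$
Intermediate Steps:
$w{\left(E,J \right)} = 6 - E$
$h{\left(P \right)} = 4$ ($h{\left(P \right)} = \left(-2 + \left(6 - 3\right)\right) + 3 = \left(-2 + 3\right) + 3 = 1 + 3 = 4$)
$j{\left(-22 \right)} h{\left(3 \right)} = \left(-6\right) 4 = -24$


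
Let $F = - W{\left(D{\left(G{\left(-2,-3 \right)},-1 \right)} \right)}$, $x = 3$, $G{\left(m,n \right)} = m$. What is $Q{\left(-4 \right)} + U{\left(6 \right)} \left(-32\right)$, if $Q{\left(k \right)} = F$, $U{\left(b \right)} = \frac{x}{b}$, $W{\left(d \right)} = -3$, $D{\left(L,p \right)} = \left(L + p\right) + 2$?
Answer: $-13$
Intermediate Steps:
$D{\left(L,p \right)} = 2 + L + p$
$F = 3$ ($F = \left(-1\right) \left(-3\right) = 3$)
$U{\left(b \right)} = \frac{3}{b}$
$Q{\left(k \right)} = 3$
$Q{\left(-4 \right)} + U{\left(6 \right)} \left(-32\right) = 3 + \frac{3}{6} \left(-32\right) = 3 + 3 \cdot \frac{1}{6} \left(-32\right) = 3 + \frac{1}{2} \left(-32\right) = 3 - 16 = -13$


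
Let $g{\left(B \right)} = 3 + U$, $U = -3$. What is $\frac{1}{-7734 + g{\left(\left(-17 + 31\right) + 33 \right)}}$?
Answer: $- \frac{1}{7734} \approx -0.0001293$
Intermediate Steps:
$g{\left(B \right)} = 0$ ($g{\left(B \right)} = 3 - 3 = 0$)
$\frac{1}{-7734 + g{\left(\left(-17 + 31\right) + 33 \right)}} = \frac{1}{-7734 + 0} = \frac{1}{-7734} = - \frac{1}{7734}$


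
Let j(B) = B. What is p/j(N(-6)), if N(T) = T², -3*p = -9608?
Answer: 2402/27 ≈ 88.963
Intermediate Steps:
p = 9608/3 (p = -⅓*(-9608) = 9608/3 ≈ 3202.7)
p/j(N(-6)) = 9608/(3*((-6)²)) = (9608/3)/36 = (9608/3)*(1/36) = 2402/27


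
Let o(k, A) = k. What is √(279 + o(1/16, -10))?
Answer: √4465/4 ≈ 16.705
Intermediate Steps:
√(279 + o(1/16, -10)) = √(279 + 1/16) = √(4465/16) = √4465/4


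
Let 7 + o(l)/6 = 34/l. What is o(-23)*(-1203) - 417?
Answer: 1397919/23 ≈ 60779.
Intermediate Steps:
o(l) = -42 + 204/l (o(l) = -42 + 6*(34/l) = -42 + 204/l)
o(-23)*(-1203) - 417 = (-42 + 204/(-23))*(-1203) - 417 = (-42 + 204*(-1/23))*(-1203) - 417 = (-42 - 204/23)*(-1203) - 417 = -1170/23*(-1203) - 417 = 1407510/23 - 417 = 1397919/23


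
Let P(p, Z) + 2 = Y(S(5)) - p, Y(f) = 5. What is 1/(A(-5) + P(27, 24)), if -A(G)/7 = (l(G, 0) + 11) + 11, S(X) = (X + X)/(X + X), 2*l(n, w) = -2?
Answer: -1/171 ≈ -0.0058480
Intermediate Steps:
l(n, w) = -1 (l(n, w) = (½)*(-2) = -1)
S(X) = 1 (S(X) = (2*X)/((2*X)) = (2*X)*(1/(2*X)) = 1)
P(p, Z) = 3 - p (P(p, Z) = -2 + (5 - p) = 3 - p)
A(G) = -147 (A(G) = -7*((-1 + 11) + 11) = -7*(10 + 11) = -7*21 = -147)
1/(A(-5) + P(27, 24)) = 1/(-147 + (3 - 1*27)) = 1/(-147 + (3 - 27)) = 1/(-147 - 24) = 1/(-171) = -1/171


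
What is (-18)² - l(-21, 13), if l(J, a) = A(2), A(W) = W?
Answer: 322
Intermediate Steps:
l(J, a) = 2
(-18)² - l(-21, 13) = (-18)² - 1*2 = 324 - 2 = 322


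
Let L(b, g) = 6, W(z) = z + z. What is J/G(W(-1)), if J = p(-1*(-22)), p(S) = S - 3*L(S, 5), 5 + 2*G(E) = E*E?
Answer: -8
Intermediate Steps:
W(z) = 2*z
G(E) = -5/2 + E²/2 (G(E) = -5/2 + (E*E)/2 = -5/2 + E²/2)
p(S) = -18 + S (p(S) = S - 3*6 = S - 18 = -18 + S)
J = 4 (J = -18 - 1*(-22) = -18 + 22 = 4)
J/G(W(-1)) = 4/(-5/2 + (2*(-1))²/2) = 4/(-5/2 + (½)*(-2)²) = 4/(-5/2 + (½)*4) = 4/(-5/2 + 2) = 4/(-½) = 4*(-2) = -8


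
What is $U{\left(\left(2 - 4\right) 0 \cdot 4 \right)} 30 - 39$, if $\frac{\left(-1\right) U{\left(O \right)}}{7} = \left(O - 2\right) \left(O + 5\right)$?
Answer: $2061$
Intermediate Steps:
$U{\left(O \right)} = - 7 \left(-2 + O\right) \left(5 + O\right)$ ($U{\left(O \right)} = - 7 \left(O - 2\right) \left(O + 5\right) = - 7 \left(-2 + O\right) \left(5 + O\right)$)
$U{\left(\left(2 - 4\right) 0 \cdot 4 \right)} 30 - 39 = \left(70 - 21 \left(2 - 4\right) 0 \cdot 4 - 7 \left(\left(2 - 4\right) 0 \cdot 4\right)^{2}\right) 30 - 39 = \left(70 - 21 \left(-2\right) 0 \cdot 4 - 7 \left(\left(-2\right) 0 \cdot 4\right)^{2}\right) 30 - 39 = \left(70 - 21 \cdot 0 \cdot 4 - 7 \left(0 \cdot 4\right)^{2}\right) 30 - 39 = \left(70 - 0 - 7 \cdot 0^{2}\right) 30 - 39 = \left(70 + 0 - 0\right) 30 - 39 = \left(70 + 0 + 0\right) 30 - 39 = 70 \cdot 30 - 39 = 2100 - 39 = 2061$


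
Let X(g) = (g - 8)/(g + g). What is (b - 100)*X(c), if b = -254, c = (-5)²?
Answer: -3009/25 ≈ -120.36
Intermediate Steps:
c = 25
X(g) = (-8 + g)/(2*g) (X(g) = (-8 + g)/((2*g)) = (-8 + g)*(1/(2*g)) = (-8 + g)/(2*g))
(b - 100)*X(c) = (-254 - 100)*((½)*(-8 + 25)/25) = -177*17/25 = -354*17/50 = -3009/25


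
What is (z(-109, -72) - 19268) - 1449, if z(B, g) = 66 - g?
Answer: -20579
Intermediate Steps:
(z(-109, -72) - 19268) - 1449 = ((66 - 1*(-72)) - 19268) - 1449 = ((66 + 72) - 19268) - 1449 = (138 - 19268) - 1449 = -19130 - 1449 = -20579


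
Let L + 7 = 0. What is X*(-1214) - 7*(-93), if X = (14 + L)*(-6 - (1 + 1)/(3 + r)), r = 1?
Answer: 55888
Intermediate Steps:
L = -7 (L = -7 + 0 = -7)
X = -91/2 (X = (14 - 7)*(-6 - (1 + 1)/(3 + 1)) = 7*(-6 - 2/4) = 7*(-6 - 1*½) = 7*(-6 - ½) = 7*(-13/2) = -91/2 ≈ -45.500)
X*(-1214) - 7*(-93) = -91/2*(-1214) - 7*(-93) = 55237 + 651 = 55888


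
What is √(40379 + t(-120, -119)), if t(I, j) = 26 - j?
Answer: 2*√10131 ≈ 201.31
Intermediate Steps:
√(40379 + t(-120, -119)) = √(40379 + (26 - 1*(-119))) = √(40379 + (26 + 119)) = √(40379 + 145) = √40524 = 2*√10131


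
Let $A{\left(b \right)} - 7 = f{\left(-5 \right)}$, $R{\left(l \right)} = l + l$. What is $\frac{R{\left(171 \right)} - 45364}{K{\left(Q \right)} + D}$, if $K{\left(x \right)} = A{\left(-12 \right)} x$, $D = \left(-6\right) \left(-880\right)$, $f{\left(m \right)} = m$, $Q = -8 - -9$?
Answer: $- \frac{22511}{2641} \approx -8.5237$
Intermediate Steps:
$Q = 1$ ($Q = -8 + 9 = 1$)
$R{\left(l \right)} = 2 l$
$D = 5280$
$A{\left(b \right)} = 2$ ($A{\left(b \right)} = 7 - 5 = 2$)
$K{\left(x \right)} = 2 x$
$\frac{R{\left(171 \right)} - 45364}{K{\left(Q \right)} + D} = \frac{2 \cdot 171 - 45364}{2 \cdot 1 + 5280} = \frac{342 - 45364}{2 + 5280} = - \frac{45022}{5282} = \left(-45022\right) \frac{1}{5282} = - \frac{22511}{2641}$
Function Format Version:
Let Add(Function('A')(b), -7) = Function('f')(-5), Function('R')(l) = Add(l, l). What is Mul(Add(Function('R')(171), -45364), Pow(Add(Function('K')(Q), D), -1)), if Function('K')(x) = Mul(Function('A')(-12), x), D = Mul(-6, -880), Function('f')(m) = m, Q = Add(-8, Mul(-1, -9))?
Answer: Rational(-22511, 2641) ≈ -8.5237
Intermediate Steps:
Q = 1 (Q = Add(-8, 9) = 1)
Function('R')(l) = Mul(2, l)
D = 5280
Function('A')(b) = 2 (Function('A')(b) = Add(7, -5) = 2)
Function('K')(x) = Mul(2, x)
Mul(Add(Function('R')(171), -45364), Pow(Add(Function('K')(Q), D), -1)) = Mul(Add(Mul(2, 171), -45364), Pow(Add(Mul(2, 1), 5280), -1)) = Mul(Add(342, -45364), Pow(Add(2, 5280), -1)) = Mul(-45022, Pow(5282, -1)) = Mul(-45022, Rational(1, 5282)) = Rational(-22511, 2641)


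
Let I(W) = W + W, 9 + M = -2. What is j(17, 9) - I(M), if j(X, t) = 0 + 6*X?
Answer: 124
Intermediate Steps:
j(X, t) = 6*X
M = -11 (M = -9 - 2 = -11)
I(W) = 2*W
j(17, 9) - I(M) = 6*17 - 2*(-11) = 102 - 1*(-22) = 102 + 22 = 124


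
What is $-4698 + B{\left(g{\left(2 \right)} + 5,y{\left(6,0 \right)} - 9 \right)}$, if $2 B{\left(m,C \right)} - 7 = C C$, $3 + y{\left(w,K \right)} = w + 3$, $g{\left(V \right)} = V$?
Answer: $-4690$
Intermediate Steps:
$y{\left(w,K \right)} = w$ ($y{\left(w,K \right)} = -3 + \left(w + 3\right) = -3 + \left(3 + w\right) = w$)
$B{\left(m,C \right)} = \frac{7}{2} + \frac{C^{2}}{2}$ ($B{\left(m,C \right)} = \frac{7}{2} + \frac{C C}{2} = \frac{7}{2} + \frac{C^{2}}{2}$)
$-4698 + B{\left(g{\left(2 \right)} + 5,y{\left(6,0 \right)} - 9 \right)} = -4698 + \left(\frac{7}{2} + \frac{\left(6 - 9\right)^{2}}{2}\right) = -4698 + \left(\frac{7}{2} + \frac{\left(-3\right)^{2}}{2}\right) = -4698 + \left(\frac{7}{2} + \frac{1}{2} \cdot 9\right) = -4698 + \left(\frac{7}{2} + \frac{9}{2}\right) = -4698 + 8 = -4690$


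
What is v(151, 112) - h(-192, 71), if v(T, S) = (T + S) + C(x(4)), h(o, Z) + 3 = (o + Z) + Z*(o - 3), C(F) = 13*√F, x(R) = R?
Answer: 14258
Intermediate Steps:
h(o, Z) = -3 + Z + o + Z*(-3 + o) (h(o, Z) = -3 + ((o + Z) + Z*(o - 3)) = -3 + ((Z + o) + Z*(-3 + o)) = -3 + (Z + o + Z*(-3 + o)) = -3 + Z + o + Z*(-3 + o))
v(T, S) = 26 + S + T (v(T, S) = (T + S) + 13*√4 = (S + T) + 13*2 = (S + T) + 26 = 26 + S + T)
v(151, 112) - h(-192, 71) = (26 + 112 + 151) - (-3 - 192 - 2*71 + 71*(-192)) = 289 - (-3 - 192 - 142 - 13632) = 289 - 1*(-13969) = 289 + 13969 = 14258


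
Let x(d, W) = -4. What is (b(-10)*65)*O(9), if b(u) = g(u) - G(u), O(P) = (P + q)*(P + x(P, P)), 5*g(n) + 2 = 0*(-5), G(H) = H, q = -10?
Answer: -3120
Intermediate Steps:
g(n) = -2/5 (g(n) = -2/5 + (0*(-5))/5 = -2/5 + (1/5)*0 = -2/5 + 0 = -2/5)
O(P) = (-10 + P)*(-4 + P) (O(P) = (P - 10)*(P - 4) = (-10 + P)*(-4 + P))
b(u) = -2/5 - u
(b(-10)*65)*O(9) = ((-2/5 - 1*(-10))*65)*(40 + 9**2 - 14*9) = ((-2/5 + 10)*65)*(40 + 81 - 126) = ((48/5)*65)*(-5) = 624*(-5) = -3120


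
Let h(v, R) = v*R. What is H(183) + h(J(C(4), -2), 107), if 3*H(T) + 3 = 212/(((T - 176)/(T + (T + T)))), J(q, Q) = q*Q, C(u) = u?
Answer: 32797/7 ≈ 4685.3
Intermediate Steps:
J(q, Q) = Q*q
h(v, R) = R*v
H(T) = -1 + 212*T/(-176 + T) (H(T) = -1 + (212/(((T - 176)/(T + (T + T)))))/3 = -1 + (212/(((-176 + T)/(T + 2*T))))/3 = -1 + (212/(((-176 + T)/((3*T)))))/3 = -1 + (212/(((-176 + T)*(1/(3*T)))))/3 = -1 + (212/(((-176 + T)/(3*T))))/3 = -1 + (212*(3*T/(-176 + T)))/3 = -1 + (636*T/(-176 + T))/3 = -1 + 212*T/(-176 + T))
H(183) + h(J(C(4), -2), 107) = (176 + 211*183)/(-176 + 183) + 107*(-2*4) = (176 + 38613)/7 + 107*(-8) = (⅐)*38789 - 856 = 38789/7 - 856 = 32797/7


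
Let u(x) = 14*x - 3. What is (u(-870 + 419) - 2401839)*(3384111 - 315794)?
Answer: -7388985993452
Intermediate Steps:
u(x) = -3 + 14*x
(u(-870 + 419) - 2401839)*(3384111 - 315794) = ((-3 + 14*(-870 + 419)) - 2401839)*(3384111 - 315794) = ((-3 + 14*(-451)) - 2401839)*3068317 = ((-3 - 6314) - 2401839)*3068317 = (-6317 - 2401839)*3068317 = -2408156*3068317 = -7388985993452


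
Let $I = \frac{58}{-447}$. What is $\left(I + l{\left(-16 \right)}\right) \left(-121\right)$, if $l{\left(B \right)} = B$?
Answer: $\frac{872410}{447} \approx 1951.7$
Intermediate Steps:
$I = - \frac{58}{447}$ ($I = 58 \left(- \frac{1}{447}\right) = - \frac{58}{447} \approx -0.12975$)
$\left(I + l{\left(-16 \right)}\right) \left(-121\right) = \left(- \frac{58}{447} - 16\right) \left(-121\right) = \left(- \frac{7210}{447}\right) \left(-121\right) = \frac{872410}{447}$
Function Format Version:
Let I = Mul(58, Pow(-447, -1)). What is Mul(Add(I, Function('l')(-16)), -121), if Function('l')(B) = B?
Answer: Rational(872410, 447) ≈ 1951.7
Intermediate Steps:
I = Rational(-58, 447) (I = Mul(58, Rational(-1, 447)) = Rational(-58, 447) ≈ -0.12975)
Mul(Add(I, Function('l')(-16)), -121) = Mul(Add(Rational(-58, 447), -16), -121) = Mul(Rational(-7210, 447), -121) = Rational(872410, 447)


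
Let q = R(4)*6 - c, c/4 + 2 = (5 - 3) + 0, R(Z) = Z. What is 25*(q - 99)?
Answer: -1875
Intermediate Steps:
c = 0 (c = -8 + 4*((5 - 3) + 0) = -8 + 4*(2 + 0) = -8 + 4*2 = -8 + 8 = 0)
q = 24 (q = 4*6 - 1*0 = 24 + 0 = 24)
25*(q - 99) = 25*(24 - 99) = 25*(-75) = -1875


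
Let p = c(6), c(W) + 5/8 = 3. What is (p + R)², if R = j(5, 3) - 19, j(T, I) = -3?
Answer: 24649/64 ≈ 385.14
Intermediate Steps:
c(W) = 19/8 (c(W) = -5/8 + 3 = 19/8)
R = -22 (R = -3 - 19 = -22)
p = 19/8 ≈ 2.3750
(p + R)² = (19/8 - 22)² = (-157/8)² = 24649/64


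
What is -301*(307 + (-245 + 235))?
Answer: -89397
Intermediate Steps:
-301*(307 + (-245 + 235)) = -301*(307 - 10) = -301*297 = -89397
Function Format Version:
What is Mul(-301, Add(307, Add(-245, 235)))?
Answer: -89397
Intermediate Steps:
Mul(-301, Add(307, Add(-245, 235))) = Mul(-301, Add(307, -10)) = Mul(-301, 297) = -89397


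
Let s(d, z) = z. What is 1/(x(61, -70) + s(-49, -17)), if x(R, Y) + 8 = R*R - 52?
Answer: 1/3644 ≈ 0.00027442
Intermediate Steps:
x(R, Y) = -60 + R² (x(R, Y) = -8 + (R*R - 52) = -8 + (R² - 52) = -8 + (-52 + R²) = -60 + R²)
1/(x(61, -70) + s(-49, -17)) = 1/((-60 + 61²) - 17) = 1/((-60 + 3721) - 17) = 1/(3661 - 17) = 1/3644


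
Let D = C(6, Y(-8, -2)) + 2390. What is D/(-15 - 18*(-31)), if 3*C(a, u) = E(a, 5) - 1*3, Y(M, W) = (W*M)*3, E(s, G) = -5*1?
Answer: 7162/1629 ≈ 4.3966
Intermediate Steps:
E(s, G) = -5
Y(M, W) = 3*M*W (Y(M, W) = (M*W)*3 = 3*M*W)
C(a, u) = -8/3 (C(a, u) = (-5 - 1*3)/3 = (-5 - 3)/3 = (⅓)*(-8) = -8/3)
D = 7162/3 (D = -8/3 + 2390 = 7162/3 ≈ 2387.3)
D/(-15 - 18*(-31)) = 7162/(3*(-15 - 18*(-31))) = 7162/(3*(-15 + 558)) = (7162/3)/543 = (7162/3)*(1/543) = 7162/1629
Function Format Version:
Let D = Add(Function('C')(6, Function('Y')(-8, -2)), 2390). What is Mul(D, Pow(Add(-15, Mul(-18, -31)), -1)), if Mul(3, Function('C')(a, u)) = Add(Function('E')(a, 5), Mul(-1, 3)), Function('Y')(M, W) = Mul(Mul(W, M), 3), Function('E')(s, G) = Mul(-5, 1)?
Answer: Rational(7162, 1629) ≈ 4.3966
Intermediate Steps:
Function('E')(s, G) = -5
Function('Y')(M, W) = Mul(3, M, W) (Function('Y')(M, W) = Mul(Mul(M, W), 3) = Mul(3, M, W))
Function('C')(a, u) = Rational(-8, 3) (Function('C')(a, u) = Mul(Rational(1, 3), Add(-5, Mul(-1, 3))) = Mul(Rational(1, 3), Add(-5, -3)) = Mul(Rational(1, 3), -8) = Rational(-8, 3))
D = Rational(7162, 3) (D = Add(Rational(-8, 3), 2390) = Rational(7162, 3) ≈ 2387.3)
Mul(D, Pow(Add(-15, Mul(-18, -31)), -1)) = Mul(Rational(7162, 3), Pow(Add(-15, Mul(-18, -31)), -1)) = Mul(Rational(7162, 3), Pow(Add(-15, 558), -1)) = Mul(Rational(7162, 3), Pow(543, -1)) = Mul(Rational(7162, 3), Rational(1, 543)) = Rational(7162, 1629)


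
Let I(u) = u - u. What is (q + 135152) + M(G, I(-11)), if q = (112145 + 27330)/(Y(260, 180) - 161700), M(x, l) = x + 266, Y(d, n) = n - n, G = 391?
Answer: 125486719/924 ≈ 1.3581e+5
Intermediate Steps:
I(u) = 0
Y(d, n) = 0
M(x, l) = 266 + x
q = -797/924 (q = (112145 + 27330)/(0 - 161700) = 139475/(-161700) = 139475*(-1/161700) = -797/924 ≈ -0.86255)
(q + 135152) + M(G, I(-11)) = (-797/924 + 135152) + (266 + 391) = 124879651/924 + 657 = 125486719/924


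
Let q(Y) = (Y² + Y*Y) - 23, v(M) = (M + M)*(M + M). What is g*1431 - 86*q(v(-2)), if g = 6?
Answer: -33468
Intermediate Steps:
v(M) = 4*M² (v(M) = (2*M)*(2*M) = 4*M²)
q(Y) = -23 + 2*Y² (q(Y) = (Y² + Y²) - 23 = 2*Y² - 23 = -23 + 2*Y²)
g*1431 - 86*q(v(-2)) = 6*1431 - 86*(-23 + 2*(4*(-2)²)²) = 8586 - 86*(-23 + 2*(4*4)²) = 8586 - 86*(-23 + 2*16²) = 8586 - 86*(-23 + 2*256) = 8586 - 86*(-23 + 512) = 8586 - 86*489 = 8586 - 42054 = -33468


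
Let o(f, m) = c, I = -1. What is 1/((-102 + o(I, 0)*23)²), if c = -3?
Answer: 1/29241 ≈ 3.4199e-5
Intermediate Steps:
o(f, m) = -3
1/((-102 + o(I, 0)*23)²) = 1/((-102 - 3*23)²) = 1/((-102 - 69)²) = 1/((-171)²) = 1/29241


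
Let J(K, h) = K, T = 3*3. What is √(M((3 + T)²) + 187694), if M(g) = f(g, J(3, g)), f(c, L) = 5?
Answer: √187699 ≈ 433.24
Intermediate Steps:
T = 9
M(g) = 5
√(M((3 + T)²) + 187694) = √(5 + 187694) = √187699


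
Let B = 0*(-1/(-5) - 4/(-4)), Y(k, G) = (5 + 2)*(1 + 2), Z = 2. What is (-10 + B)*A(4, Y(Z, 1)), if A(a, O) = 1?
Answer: -10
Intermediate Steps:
Y(k, G) = 21 (Y(k, G) = 7*3 = 21)
B = 0 (B = 0*(-1*(-⅕) - 4*(-¼)) = 0*(⅕ + 1) = 0*(6/5) = 0)
(-10 + B)*A(4, Y(Z, 1)) = (-10 + 0)*1 = -10*1 = -10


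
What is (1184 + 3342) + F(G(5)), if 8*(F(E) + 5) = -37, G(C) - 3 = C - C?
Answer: 36131/8 ≈ 4516.4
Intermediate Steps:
G(C) = 3 (G(C) = 3 + (C - C) = 3 + 0 = 3)
F(E) = -77/8 (F(E) = -5 + (⅛)*(-37) = -5 - 37/8 = -77/8)
(1184 + 3342) + F(G(5)) = (1184 + 3342) - 77/8 = 4526 - 77/8 = 36131/8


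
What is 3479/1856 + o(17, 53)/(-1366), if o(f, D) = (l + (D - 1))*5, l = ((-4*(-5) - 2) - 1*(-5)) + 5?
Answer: 2004957/1267648 ≈ 1.5816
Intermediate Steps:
l = 28 (l = ((20 - 2) + 5) + 5 = (18 + 5) + 5 = 23 + 5 = 28)
o(f, D) = 135 + 5*D (o(f, D) = (28 + (D - 1))*5 = (28 + (-1 + D))*5 = (27 + D)*5 = 135 + 5*D)
3479/1856 + o(17, 53)/(-1366) = 3479/1856 + (135 + 5*53)/(-1366) = 3479*(1/1856) + (135 + 265)*(-1/1366) = 3479/1856 + 400*(-1/1366) = 3479/1856 - 200/683 = 2004957/1267648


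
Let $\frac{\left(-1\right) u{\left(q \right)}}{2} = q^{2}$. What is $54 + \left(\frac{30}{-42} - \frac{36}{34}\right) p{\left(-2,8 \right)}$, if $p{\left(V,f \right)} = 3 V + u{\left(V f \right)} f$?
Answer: $\frac{124564}{17} \approx 7327.3$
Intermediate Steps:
$u{\left(q \right)} = - 2 q^{2}$
$p{\left(V,f \right)} = 3 V - 2 V^{2} f^{3}$ ($p{\left(V,f \right)} = 3 V + - 2 \left(V f\right)^{2} f = 3 V + - 2 V^{2} f^{2} f = 3 V - 2 V^{2} f^{3}$)
$54 + \left(\frac{30}{-42} - \frac{36}{34}\right) p{\left(-2,8 \right)} = 54 + \left(\frac{30}{-42} - \frac{36}{34}\right) \left(- 2 \left(3 - - 4 \cdot 8^{3}\right)\right) = 54 + \left(30 \left(- \frac{1}{42}\right) - \frac{18}{17}\right) \left(- 2 \left(3 - \left(-4\right) 512\right)\right) = 54 + \left(- \frac{5}{7} - \frac{18}{17}\right) \left(- 2 \left(3 + 2048\right)\right) = 54 - \frac{211 \left(\left(-2\right) 2051\right)}{119} = 54 - - \frac{123646}{17} = 54 + \frac{123646}{17} = \frac{124564}{17}$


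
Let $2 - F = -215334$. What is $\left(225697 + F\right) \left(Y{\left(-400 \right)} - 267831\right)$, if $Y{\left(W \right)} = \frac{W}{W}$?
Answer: $-118121868390$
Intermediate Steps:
$Y{\left(W \right)} = 1$
$F = 215336$ ($F = 2 - -215334 = 2 + 215334 = 215336$)
$\left(225697 + F\right) \left(Y{\left(-400 \right)} - 267831\right) = \left(225697 + 215336\right) \left(1 - 267831\right) = 441033 \left(-267830\right) = -118121868390$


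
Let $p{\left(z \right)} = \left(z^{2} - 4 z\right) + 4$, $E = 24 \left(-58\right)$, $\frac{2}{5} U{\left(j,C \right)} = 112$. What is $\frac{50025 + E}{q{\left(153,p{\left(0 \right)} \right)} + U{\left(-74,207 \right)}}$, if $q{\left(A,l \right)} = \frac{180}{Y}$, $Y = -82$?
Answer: $\frac{1993953}{11390} \approx 175.06$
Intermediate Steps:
$U{\left(j,C \right)} = 280$ ($U{\left(j,C \right)} = \frac{5}{2} \cdot 112 = 280$)
$E = -1392$
$p{\left(z \right)} = 4 + z^{2} - 4 z$
$q{\left(A,l \right)} = - \frac{90}{41}$ ($q{\left(A,l \right)} = \frac{180}{-82} = 180 \left(- \frac{1}{82}\right) = - \frac{90}{41}$)
$\frac{50025 + E}{q{\left(153,p{\left(0 \right)} \right)} + U{\left(-74,207 \right)}} = \frac{50025 - 1392}{- \frac{90}{41} + 280} = \frac{48633}{\frac{11390}{41}} = 48633 \cdot \frac{41}{11390} = \frac{1993953}{11390}$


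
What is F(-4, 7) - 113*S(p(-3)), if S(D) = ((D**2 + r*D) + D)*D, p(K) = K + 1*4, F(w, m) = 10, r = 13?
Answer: -1685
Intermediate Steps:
p(K) = 4 + K (p(K) = K + 4 = 4 + K)
S(D) = D*(D**2 + 14*D) (S(D) = ((D**2 + 13*D) + D)*D = (D**2 + 14*D)*D = D*(D**2 + 14*D))
F(-4, 7) - 113*S(p(-3)) = 10 - 113*(4 - 3)**2*(14 + (4 - 3)) = 10 - 113*1**2*(14 + 1) = 10 - 113*15 = 10 - 1695 = -1685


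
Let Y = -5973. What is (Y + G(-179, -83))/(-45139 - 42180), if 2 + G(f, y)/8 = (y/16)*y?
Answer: 5089/174638 ≈ 0.029140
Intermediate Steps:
G(f, y) = -16 + y²/2 (G(f, y) = -16 + 8*((y/16)*y) = -16 + 8*(y²/16) = -16 + y²/2)
(Y + G(-179, -83))/(-45139 - 42180) = (-5973 + (-16 + (½)*(-83)²))/(-45139 - 42180) = (-5973 + (-16 + (½)*6889))/(-87319) = (-5973 + (-16 + 6889/2))*(-1/87319) = (-5973 + 6857/2)*(-1/87319) = -5089/2*(-1/87319) = 5089/174638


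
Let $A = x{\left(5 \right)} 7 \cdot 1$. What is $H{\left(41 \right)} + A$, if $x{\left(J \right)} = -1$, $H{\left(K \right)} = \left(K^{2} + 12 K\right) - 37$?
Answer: $2129$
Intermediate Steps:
$H{\left(K \right)} = -37 + K^{2} + 12 K$
$A = -7$ ($A = \left(-1\right) 7 \cdot 1 = \left(-7\right) 1 = -7$)
$H{\left(41 \right)} + A = \left(-37 + 41^{2} + 12 \cdot 41\right) - 7 = \left(-37 + 1681 + 492\right) - 7 = 2136 - 7 = 2129$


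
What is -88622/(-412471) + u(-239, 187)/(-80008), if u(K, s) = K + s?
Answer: 1777979367/8250244942 ≈ 0.21551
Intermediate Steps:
-88622/(-412471) + u(-239, 187)/(-80008) = -88622/(-412471) + (-239 + 187)/(-80008) = -88622*(-1/412471) - 52*(-1/80008) = 88622/412471 + 13/20002 = 1777979367/8250244942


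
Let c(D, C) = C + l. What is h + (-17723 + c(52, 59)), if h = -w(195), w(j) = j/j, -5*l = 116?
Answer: -88441/5 ≈ -17688.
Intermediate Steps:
l = -116/5 (l = -⅕*116 = -116/5 ≈ -23.200)
w(j) = 1
c(D, C) = -116/5 + C (c(D, C) = C - 116/5 = -116/5 + C)
h = -1 (h = -1*1 = -1)
h + (-17723 + c(52, 59)) = -1 + (-17723 + (-116/5 + 59)) = -1 + (-17723 + 179/5) = -1 - 88436/5 = -88441/5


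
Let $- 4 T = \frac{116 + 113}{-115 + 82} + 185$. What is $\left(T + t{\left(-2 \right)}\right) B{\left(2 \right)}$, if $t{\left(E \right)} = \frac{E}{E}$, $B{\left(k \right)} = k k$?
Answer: $- \frac{5744}{33} \approx -174.06$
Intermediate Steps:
$B{\left(k \right)} = k^{2}$
$T = - \frac{1469}{33}$ ($T = - \frac{\frac{116 + 113}{-115 + 82} + 185}{4} = - \frac{\frac{229}{-33} + 185}{4} = - \frac{229 \left(- \frac{1}{33}\right) + 185}{4} = - \frac{- \frac{229}{33} + 185}{4} = \left(- \frac{1}{4}\right) \frac{5876}{33} = - \frac{1469}{33} \approx -44.515$)
$t{\left(E \right)} = 1$
$\left(T + t{\left(-2 \right)}\right) B{\left(2 \right)} = \left(- \frac{1469}{33} + 1\right) 2^{2} = \left(- \frac{1436}{33}\right) 4 = - \frac{5744}{33}$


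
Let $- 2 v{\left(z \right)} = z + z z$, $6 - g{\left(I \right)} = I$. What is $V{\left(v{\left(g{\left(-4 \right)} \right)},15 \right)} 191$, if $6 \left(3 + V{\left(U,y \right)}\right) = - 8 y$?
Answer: $-4393$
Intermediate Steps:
$g{\left(I \right)} = 6 - I$
$v{\left(z \right)} = - \frac{z}{2} - \frac{z^{2}}{2}$ ($v{\left(z \right)} = - \frac{z + z z}{2} = - \frac{z + z^{2}}{2} = - \frac{z}{2} - \frac{z^{2}}{2}$)
$V{\left(U,y \right)} = -3 - \frac{4 y}{3}$ ($V{\left(U,y \right)} = -3 + \frac{\left(-8\right) y}{6} = -3 - \frac{4 y}{3}$)
$V{\left(v{\left(g{\left(-4 \right)} \right)},15 \right)} 191 = \left(-3 - 20\right) 191 = \left(-23\right) 191 = -4393$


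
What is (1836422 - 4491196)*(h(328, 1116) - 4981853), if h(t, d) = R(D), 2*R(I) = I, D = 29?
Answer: 13225655321999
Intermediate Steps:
R(I) = I/2
h(t, d) = 29/2 (h(t, d) = (1/2)*29 = 29/2)
(1836422 - 4491196)*(h(328, 1116) - 4981853) = (1836422 - 4491196)*(29/2 - 4981853) = -2654774*(-9963677/2) = 13225655321999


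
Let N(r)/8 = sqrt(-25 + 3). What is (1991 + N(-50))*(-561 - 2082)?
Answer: -5262213 - 21144*I*sqrt(22) ≈ -5.2622e+6 - 99174.0*I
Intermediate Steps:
N(r) = 8*I*sqrt(22) (N(r) = 8*sqrt(-25 + 3) = 8*sqrt(-22) = 8*(I*sqrt(22)) = 8*I*sqrt(22))
(1991 + N(-50))*(-561 - 2082) = (1991 + 8*I*sqrt(22))*(-561 - 2082) = (1991 + 8*I*sqrt(22))*(-2643) = -5262213 - 21144*I*sqrt(22)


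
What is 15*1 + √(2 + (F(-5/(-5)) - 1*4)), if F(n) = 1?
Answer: 15 + I ≈ 15.0 + 1.0*I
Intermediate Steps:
15*1 + √(2 + (F(-5/(-5)) - 1*4)) = 15*1 + √(2 + (1 - 1*4)) = 15 + √(2 + (1 - 4)) = 15 + √(2 - 3) = 15 + √(-1) = 15 + I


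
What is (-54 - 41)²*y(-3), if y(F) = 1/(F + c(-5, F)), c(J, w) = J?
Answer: -9025/8 ≈ -1128.1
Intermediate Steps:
y(F) = 1/(-5 + F) (y(F) = 1/(F - 5) = 1/(-5 + F))
(-54 - 41)²*y(-3) = (-54 - 41)²/(-5 - 3) = (-95)²/(-8) = 9025*(-⅛) = -9025/8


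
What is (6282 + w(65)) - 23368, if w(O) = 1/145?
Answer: -2477469/145 ≈ -17086.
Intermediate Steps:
w(O) = 1/145
(6282 + w(65)) - 23368 = (6282 + 1/145) - 23368 = 910891/145 - 23368 = -2477469/145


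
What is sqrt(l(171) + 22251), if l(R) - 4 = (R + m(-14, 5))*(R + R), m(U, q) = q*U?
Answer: sqrt(56797) ≈ 238.32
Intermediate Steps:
m(U, q) = U*q
l(R) = 4 + 2*R*(-70 + R) (l(R) = 4 + (R - 14*5)*(R + R) = 4 + (R - 70)*(2*R) = 4 + (-70 + R)*(2*R) = 4 + 2*R*(-70 + R))
sqrt(l(171) + 22251) = sqrt((4 - 140*171 + 2*171**2) + 22251) = sqrt((4 - 23940 + 2*29241) + 22251) = sqrt((4 - 23940 + 58482) + 22251) = sqrt(34546 + 22251) = sqrt(56797)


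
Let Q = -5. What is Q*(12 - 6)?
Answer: -30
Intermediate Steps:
Q*(12 - 6) = -5*(12 - 6) = -5*6 = -30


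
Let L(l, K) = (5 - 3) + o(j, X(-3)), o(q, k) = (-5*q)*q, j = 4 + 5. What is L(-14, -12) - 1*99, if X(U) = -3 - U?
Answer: -502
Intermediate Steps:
j = 9
o(q, k) = -5*q²
L(l, K) = -403 (L(l, K) = (5 - 3) - 5*9² = 2 - 5*81 = 2 - 405 = -403)
L(-14, -12) - 1*99 = -403 - 1*99 = -403 - 99 = -502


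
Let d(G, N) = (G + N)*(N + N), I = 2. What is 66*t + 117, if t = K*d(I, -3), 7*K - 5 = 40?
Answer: 18639/7 ≈ 2662.7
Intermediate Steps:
K = 45/7 (K = 5/7 + (⅐)*40 = 5/7 + 40/7 = 45/7 ≈ 6.4286)
d(G, N) = 2*N*(G + N) (d(G, N) = (G + N)*(2*N) = 2*N*(G + N))
t = 270/7 (t = 45*(2*(-3)*(2 - 3))/7 = 45*(2*(-3)*(-1))/7 = (45/7)*6 = 270/7 ≈ 38.571)
66*t + 117 = 66*(270/7) + 117 = 17820/7 + 117 = 18639/7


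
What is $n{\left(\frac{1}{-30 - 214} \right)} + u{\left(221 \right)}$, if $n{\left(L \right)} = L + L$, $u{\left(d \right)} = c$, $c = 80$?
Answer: $\frac{9759}{122} \approx 79.992$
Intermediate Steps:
$u{\left(d \right)} = 80$
$n{\left(L \right)} = 2 L$
$n{\left(\frac{1}{-30 - 214} \right)} + u{\left(221 \right)} = \frac{2}{-30 - 214} + 80 = \frac{2}{-244} + 80 = 2 \left(- \frac{1}{244}\right) + 80 = - \frac{1}{122} + 80 = \frac{9759}{122}$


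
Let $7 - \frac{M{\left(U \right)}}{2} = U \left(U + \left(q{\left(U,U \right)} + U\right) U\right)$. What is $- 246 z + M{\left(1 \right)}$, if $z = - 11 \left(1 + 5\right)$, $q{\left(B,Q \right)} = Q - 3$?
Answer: $16250$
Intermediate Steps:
$q{\left(B,Q \right)} = -3 + Q$
$z = -66$ ($z = \left(-11\right) 6 = -66$)
$M{\left(U \right)} = 14 - 2 U \left(U + U \left(-3 + 2 U\right)\right)$ ($M{\left(U \right)} = 14 - 2 U \left(U + \left(\left(-3 + U\right) + U\right) U\right) = 14 - 2 U \left(U + \left(-3 + 2 U\right) U\right) = 14 - 2 U \left(U + U \left(-3 + 2 U\right)\right)$)
$- 246 z + M{\left(1 \right)} = \left(-246\right) \left(-66\right) + \left(14 - 4 \cdot 1^{3} + 4 \cdot 1^{2}\right) = 16236 + \left(14 - 4 + 4 \cdot 1\right) = 16236 + \left(14 - 4 + 4\right) = 16236 + 14 = 16250$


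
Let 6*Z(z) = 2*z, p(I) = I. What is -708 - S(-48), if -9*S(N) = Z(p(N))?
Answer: -6388/9 ≈ -709.78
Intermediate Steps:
Z(z) = z/3 (Z(z) = (2*z)/6 = z/3)
S(N) = -N/27
-708 - S(-48) = -708 - (-1)*(-48)/27 = -708 - 1*16/9 = -708 - 16/9 = -6388/9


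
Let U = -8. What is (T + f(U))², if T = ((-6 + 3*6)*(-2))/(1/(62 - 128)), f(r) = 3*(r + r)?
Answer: 2359296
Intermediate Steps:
f(r) = 6*r (f(r) = 3*(2*r) = 6*r)
T = 1584 (T = ((-6 + 18)*(-2))/(1/(-66)) = (12*(-2))/(-1/66) = -24*(-66) = 1584)
(T + f(U))² = (1584 + 6*(-8))² = (1584 - 48)² = 1536² = 2359296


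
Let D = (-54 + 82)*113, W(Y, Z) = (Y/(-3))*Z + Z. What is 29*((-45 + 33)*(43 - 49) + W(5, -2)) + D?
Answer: 15872/3 ≈ 5290.7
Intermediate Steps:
W(Y, Z) = Z - Y*Z/3 (W(Y, Z) = (Y*(-⅓))*Z + Z = (-Y/3)*Z + Z = -Y*Z/3 + Z = Z - Y*Z/3)
D = 3164 (D = 28*113 = 3164)
29*((-45 + 33)*(43 - 49) + W(5, -2)) + D = 29*((-45 + 33)*(43 - 49) + (⅓)*(-2)*(3 - 1*5)) + 3164 = 29*(-12*(-6) + (⅓)*(-2)*(3 - 5)) + 3164 = 29*(72 + (⅓)*(-2)*(-2)) + 3164 = 29*(72 + 4/3) + 3164 = 29*(220/3) + 3164 = 6380/3 + 3164 = 15872/3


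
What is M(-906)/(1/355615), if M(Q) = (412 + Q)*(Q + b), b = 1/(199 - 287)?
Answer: 7003148598745/44 ≈ 1.5916e+11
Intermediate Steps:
b = -1/88 (b = 1/(-88) = -1/88 ≈ -0.011364)
M(Q) = (412 + Q)*(-1/88 + Q) (M(Q) = (412 + Q)*(Q - 1/88) = (412 + Q)*(-1/88 + Q))
M(-906)/(1/355615) = (-103/22 + (-906)² + (36255/88)*(-906))/(1/355615) = (-103/22 + 820836 - 16423515/44)/(1/355615) = (19693063/44)*355615 = 7003148598745/44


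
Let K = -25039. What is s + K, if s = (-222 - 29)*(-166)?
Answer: 16627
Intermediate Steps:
s = 41666 (s = -251*(-166) = 41666)
s + K = 41666 - 25039 = 16627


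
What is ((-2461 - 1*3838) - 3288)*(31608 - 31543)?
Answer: -623155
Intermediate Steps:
((-2461 - 1*3838) - 3288)*(31608 - 31543) = ((-2461 - 3838) - 3288)*65 = (-6299 - 3288)*65 = -9587*65 = -623155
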